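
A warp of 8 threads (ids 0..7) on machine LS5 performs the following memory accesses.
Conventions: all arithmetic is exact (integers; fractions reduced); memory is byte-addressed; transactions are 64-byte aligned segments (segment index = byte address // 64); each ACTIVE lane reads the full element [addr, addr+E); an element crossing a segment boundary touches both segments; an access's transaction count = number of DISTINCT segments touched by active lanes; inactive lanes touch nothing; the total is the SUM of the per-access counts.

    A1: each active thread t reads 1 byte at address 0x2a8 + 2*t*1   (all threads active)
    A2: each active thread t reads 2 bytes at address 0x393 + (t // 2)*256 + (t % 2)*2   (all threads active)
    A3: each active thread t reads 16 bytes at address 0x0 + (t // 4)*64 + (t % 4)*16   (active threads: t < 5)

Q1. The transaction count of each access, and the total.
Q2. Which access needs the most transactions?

A1: 1 transaction
A2: 4 transactions
A3: 2 transactions

Answer: 1,4,2; total 7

Answer: A2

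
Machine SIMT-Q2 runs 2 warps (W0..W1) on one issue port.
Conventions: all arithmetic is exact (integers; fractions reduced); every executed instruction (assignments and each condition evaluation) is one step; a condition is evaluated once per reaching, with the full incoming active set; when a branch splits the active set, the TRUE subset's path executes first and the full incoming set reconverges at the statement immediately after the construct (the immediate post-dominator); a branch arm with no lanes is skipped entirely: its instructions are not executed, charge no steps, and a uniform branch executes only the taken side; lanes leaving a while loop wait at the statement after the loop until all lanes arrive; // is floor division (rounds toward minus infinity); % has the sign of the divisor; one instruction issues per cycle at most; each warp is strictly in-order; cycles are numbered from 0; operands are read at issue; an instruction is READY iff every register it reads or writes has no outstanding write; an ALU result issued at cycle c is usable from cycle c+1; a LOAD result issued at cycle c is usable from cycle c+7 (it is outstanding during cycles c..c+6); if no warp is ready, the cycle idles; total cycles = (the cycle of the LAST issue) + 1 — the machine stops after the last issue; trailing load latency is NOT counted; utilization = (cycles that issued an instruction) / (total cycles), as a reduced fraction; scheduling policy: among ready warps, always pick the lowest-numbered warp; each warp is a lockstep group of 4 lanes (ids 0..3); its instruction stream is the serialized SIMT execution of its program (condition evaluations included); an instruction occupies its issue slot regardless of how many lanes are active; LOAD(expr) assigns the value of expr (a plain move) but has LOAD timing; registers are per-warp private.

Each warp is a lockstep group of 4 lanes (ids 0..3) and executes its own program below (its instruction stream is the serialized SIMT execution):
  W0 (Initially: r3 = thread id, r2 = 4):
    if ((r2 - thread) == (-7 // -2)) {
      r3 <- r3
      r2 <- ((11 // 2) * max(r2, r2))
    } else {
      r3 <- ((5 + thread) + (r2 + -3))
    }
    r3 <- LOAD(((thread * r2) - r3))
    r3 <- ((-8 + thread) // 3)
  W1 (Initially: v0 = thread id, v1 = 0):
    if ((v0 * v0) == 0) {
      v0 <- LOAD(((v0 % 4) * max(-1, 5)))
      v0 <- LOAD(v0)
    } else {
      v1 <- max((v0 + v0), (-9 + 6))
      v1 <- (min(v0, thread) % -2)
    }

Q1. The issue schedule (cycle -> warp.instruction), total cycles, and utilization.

cycle 0: W0.I0
cycle 1: W0.I1
cycle 2: W0.I2
cycle 3: W0.I3
cycle 4: W0.I4
cycle 5: W1.I0
cycle 6: W1.I1
cycle 7: idle
cycle 8: idle
cycle 9: idle
cycle 10: idle
cycle 11: W0.I5
cycle 12: idle
cycle 13: W1.I2
cycle 14: idle
cycle 15: idle
cycle 16: idle
cycle 17: idle
cycle 18: idle
cycle 19: idle
cycle 20: W1.I3
cycle 21: W1.I4

Answer: 22 cycles, utilization 1/2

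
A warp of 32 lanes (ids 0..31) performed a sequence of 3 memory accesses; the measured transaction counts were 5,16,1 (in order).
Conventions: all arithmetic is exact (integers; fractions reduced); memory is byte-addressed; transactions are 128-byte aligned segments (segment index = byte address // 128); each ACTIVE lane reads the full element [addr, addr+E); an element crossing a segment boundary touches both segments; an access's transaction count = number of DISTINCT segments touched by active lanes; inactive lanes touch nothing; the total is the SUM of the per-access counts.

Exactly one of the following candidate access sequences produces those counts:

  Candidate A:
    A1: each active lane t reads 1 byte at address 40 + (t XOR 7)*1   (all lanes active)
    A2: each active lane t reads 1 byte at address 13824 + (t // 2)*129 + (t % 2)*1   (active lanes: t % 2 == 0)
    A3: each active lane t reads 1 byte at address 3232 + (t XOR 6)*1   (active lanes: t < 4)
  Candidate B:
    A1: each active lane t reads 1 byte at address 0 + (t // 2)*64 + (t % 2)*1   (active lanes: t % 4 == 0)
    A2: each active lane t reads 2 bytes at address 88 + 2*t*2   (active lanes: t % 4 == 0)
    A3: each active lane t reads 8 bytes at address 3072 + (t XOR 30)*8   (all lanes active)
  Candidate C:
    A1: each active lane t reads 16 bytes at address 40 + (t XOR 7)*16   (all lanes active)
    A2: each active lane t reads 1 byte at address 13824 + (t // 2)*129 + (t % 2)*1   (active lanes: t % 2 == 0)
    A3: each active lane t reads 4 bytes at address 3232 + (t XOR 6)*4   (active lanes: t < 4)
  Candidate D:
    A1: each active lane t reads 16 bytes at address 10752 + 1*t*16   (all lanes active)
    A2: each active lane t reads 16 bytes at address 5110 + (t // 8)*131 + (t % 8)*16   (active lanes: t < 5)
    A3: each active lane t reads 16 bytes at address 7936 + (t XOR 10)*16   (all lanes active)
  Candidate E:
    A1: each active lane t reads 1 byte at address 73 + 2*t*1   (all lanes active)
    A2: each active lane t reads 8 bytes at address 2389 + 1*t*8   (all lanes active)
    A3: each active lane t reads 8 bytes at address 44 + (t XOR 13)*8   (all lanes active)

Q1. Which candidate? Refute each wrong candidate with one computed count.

A: A1 gives 1 transaction, not 5
B: A1 gives 8 transactions, not 5
D: A1 gives 4 transactions, not 5
E: A1 gives 2 transactions, not 5
C: all counts match (5,16,1)

Answer: C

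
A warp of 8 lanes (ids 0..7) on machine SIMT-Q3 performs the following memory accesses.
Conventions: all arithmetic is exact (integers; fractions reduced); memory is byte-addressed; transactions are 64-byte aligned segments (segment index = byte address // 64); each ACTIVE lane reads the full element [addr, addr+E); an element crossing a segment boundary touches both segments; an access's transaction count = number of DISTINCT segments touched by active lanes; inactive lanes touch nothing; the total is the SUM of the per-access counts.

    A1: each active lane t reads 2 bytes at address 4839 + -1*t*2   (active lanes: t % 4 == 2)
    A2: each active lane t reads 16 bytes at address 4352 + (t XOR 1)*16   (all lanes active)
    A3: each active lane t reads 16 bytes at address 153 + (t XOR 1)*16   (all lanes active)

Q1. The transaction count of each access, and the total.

A1: 1 transaction
A2: 2 transactions
A3: 3 transactions

Answer: 1,2,3; total 6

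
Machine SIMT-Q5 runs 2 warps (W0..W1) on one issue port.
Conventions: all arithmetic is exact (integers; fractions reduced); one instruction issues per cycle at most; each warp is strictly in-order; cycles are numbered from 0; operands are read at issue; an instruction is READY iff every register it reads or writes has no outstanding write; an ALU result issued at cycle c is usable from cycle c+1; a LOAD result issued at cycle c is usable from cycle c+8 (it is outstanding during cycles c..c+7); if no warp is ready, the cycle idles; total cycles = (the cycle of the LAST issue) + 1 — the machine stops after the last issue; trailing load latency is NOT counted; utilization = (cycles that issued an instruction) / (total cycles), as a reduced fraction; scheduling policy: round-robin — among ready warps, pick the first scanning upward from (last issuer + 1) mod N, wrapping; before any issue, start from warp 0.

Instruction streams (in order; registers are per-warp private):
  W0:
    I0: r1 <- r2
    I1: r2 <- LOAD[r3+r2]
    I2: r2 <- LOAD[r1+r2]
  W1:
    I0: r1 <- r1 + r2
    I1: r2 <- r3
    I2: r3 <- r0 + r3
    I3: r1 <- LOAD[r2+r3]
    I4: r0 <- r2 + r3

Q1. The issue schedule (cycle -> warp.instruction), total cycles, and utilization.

cycle 0: W0.I0
cycle 1: W1.I0
cycle 2: W0.I1
cycle 3: W1.I1
cycle 4: W1.I2
cycle 5: W1.I3
cycle 6: W1.I4
cycle 7: idle
cycle 8: idle
cycle 9: idle
cycle 10: W0.I2

Answer: 11 cycles, utilization 8/11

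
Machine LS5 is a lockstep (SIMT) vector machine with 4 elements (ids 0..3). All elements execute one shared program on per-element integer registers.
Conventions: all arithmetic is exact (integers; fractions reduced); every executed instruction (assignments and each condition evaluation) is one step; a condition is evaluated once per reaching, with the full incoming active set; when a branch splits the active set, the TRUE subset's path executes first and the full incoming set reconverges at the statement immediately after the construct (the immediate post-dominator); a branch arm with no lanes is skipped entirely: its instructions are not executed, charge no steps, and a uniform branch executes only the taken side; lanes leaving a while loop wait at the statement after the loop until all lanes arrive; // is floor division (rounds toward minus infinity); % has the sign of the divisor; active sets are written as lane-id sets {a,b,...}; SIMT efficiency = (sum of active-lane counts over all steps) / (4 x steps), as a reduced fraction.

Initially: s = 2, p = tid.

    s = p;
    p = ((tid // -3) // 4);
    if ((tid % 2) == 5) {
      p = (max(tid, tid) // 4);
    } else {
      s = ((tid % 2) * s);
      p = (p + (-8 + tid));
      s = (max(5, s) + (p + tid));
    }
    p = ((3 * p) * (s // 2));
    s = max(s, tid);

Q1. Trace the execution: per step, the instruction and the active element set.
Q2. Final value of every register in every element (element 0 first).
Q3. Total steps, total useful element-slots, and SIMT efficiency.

step 0: s <- p                       {0,1,2,3}
step 1: p <- ((tid // -3) // 4)      {0,1,2,3}
step 2: eval ((tid % 2) == 5)        {0,1,2,3}
step 3: s <- ((tid % 2) * s)         {0,1,2,3}
step 4: p <- (p + (-8 + tid))        {0,1,2,3}
step 5: s <- (max(5, s) + (p + tid)) {0,1,2,3}
step 6: p <- ((3 * p) * (s // 2))    {0,1,2,3}
step 7: s <- max(s, tid)             {0,1,2,3}

Answer: 8 steps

s: 0,1,2,3
p: 48,24,0,-18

steps = 8; useful = 32; efficiency = 32/32 = 1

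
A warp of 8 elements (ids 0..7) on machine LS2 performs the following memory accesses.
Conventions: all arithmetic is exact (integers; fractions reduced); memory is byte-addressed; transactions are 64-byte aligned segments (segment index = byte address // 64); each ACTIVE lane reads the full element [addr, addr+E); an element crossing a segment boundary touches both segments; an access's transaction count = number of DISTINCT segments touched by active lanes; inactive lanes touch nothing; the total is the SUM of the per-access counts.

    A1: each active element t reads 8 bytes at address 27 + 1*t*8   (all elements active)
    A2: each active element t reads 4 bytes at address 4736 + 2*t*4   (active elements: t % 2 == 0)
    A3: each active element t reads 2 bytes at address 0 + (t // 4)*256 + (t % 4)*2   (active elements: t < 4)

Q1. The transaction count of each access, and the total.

A1: 2 transactions
A2: 1 transaction
A3: 1 transaction

Answer: 2,1,1; total 4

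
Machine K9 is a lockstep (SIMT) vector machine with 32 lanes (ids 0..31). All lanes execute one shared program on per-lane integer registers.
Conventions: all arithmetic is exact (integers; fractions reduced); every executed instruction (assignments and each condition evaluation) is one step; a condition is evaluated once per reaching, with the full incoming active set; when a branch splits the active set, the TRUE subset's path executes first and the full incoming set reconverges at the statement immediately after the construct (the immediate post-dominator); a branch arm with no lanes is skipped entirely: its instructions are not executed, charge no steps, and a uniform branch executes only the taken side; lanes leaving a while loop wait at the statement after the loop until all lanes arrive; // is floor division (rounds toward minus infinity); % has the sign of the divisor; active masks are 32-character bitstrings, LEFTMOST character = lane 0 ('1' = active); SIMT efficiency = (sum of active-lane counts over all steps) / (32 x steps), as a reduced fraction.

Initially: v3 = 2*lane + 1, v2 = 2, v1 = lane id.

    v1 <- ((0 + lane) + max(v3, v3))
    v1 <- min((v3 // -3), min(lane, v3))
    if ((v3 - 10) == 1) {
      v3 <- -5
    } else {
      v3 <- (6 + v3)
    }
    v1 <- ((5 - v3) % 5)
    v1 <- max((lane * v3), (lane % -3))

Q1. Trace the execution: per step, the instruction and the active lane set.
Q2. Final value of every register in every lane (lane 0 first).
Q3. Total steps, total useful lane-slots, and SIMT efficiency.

step 0: v1 <- ((0 + lane) + max(v3, v3)) 11111111111111111111111111111111
step 1: v1 <- min((v3 // -3), min(lane, v3)) 11111111111111111111111111111111
step 2: eval ((v3 - 10) == 1)        11111111111111111111111111111111
step 3: v3 <- -5                     00000100000000000000000000000000
step 4: v3 <- (6 + v3)               11111011111111111111111111111111
step 5: v1 <- ((5 - v3) % 5)         11111111111111111111111111111111
step 6: v1 <- max((lane * v3), (lane % -3)) 11111111111111111111111111111111

Answer: 7 steps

v3: 7,9,11,13,15,-5,19,21,23,25,27,29,31,33,35,37,39,41,43,45,47,49,51,53,55,57,59,61,63,65,67,69
v2: 2,2,2,2,2,2,2,2,2,2,2,2,2,2,2,2,2,2,2,2,2,2,2,2,2,2,2,2,2,2,2,2
v1: 0,9,22,39,60,-1,114,147,184,225,270,319,372,429,490,555,624,697,774,855,940,1029,1122,1219,1320,1425,1534,1647,1764,1885,2010,2139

steps = 7; useful = 192; efficiency = 192/224 = 6/7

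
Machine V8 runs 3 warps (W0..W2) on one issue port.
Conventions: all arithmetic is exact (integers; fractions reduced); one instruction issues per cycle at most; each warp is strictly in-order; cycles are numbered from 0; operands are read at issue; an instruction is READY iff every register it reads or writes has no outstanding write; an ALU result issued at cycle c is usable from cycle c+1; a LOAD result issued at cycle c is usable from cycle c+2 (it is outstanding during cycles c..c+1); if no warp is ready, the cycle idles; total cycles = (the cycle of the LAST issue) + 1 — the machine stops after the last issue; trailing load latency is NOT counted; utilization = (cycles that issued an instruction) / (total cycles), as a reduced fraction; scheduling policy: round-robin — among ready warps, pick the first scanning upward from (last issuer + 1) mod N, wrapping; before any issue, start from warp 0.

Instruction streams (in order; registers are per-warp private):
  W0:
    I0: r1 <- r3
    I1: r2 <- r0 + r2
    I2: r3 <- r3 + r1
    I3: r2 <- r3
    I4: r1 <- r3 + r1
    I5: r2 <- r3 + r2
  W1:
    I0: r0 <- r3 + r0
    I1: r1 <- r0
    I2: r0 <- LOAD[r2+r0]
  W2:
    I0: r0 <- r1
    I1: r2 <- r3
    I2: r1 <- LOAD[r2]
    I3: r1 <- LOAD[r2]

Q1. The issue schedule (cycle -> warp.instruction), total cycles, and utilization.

cycle 0: W0.I0
cycle 1: W1.I0
cycle 2: W2.I0
cycle 3: W0.I1
cycle 4: W1.I1
cycle 5: W2.I1
cycle 6: W0.I2
cycle 7: W1.I2
cycle 8: W2.I2
cycle 9: W0.I3
cycle 10: W2.I3
cycle 11: W0.I4
cycle 12: W0.I5

Answer: 13 cycles, utilization 1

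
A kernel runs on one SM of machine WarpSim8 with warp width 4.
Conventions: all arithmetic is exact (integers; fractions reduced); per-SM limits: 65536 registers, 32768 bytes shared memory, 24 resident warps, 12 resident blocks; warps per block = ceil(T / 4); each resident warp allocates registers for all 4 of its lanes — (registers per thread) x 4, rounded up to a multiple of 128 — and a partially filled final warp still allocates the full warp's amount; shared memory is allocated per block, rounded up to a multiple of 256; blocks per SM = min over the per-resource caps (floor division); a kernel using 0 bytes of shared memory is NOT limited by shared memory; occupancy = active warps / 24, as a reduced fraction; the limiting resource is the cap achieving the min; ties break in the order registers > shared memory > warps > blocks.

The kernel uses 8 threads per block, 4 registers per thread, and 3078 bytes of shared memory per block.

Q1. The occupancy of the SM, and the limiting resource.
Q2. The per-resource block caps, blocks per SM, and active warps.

Answer: occupancy 3/4, limited by shared memory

registers: 256 blocks
shared memory: 9 blocks
warps: 12 blocks
blocks: 12 blocks

Answer: 9 blocks, 18 active warps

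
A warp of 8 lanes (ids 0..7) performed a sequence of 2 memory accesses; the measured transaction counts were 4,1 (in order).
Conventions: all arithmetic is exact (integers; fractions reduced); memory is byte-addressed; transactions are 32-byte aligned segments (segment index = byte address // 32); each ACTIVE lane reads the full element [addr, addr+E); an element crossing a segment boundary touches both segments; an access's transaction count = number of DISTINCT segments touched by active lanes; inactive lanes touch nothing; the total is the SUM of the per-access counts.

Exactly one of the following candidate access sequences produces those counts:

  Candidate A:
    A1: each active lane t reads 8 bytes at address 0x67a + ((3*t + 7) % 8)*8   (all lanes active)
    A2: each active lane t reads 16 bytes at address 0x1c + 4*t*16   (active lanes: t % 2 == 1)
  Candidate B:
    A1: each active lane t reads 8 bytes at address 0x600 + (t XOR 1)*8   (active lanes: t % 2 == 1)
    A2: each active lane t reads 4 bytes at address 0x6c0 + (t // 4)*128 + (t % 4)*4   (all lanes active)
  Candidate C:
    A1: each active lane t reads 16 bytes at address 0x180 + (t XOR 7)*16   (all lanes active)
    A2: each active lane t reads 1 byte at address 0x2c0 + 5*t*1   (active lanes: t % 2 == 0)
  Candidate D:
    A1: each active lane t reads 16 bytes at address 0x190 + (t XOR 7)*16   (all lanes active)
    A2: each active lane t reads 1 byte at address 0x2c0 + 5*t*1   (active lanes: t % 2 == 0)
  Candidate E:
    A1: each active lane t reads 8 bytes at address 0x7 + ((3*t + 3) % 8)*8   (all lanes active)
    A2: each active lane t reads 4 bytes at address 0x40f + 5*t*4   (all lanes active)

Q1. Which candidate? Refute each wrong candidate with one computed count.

A: A1 gives 3 transactions, not 4
B: A1 gives 2 transactions, not 4
D: A1 gives 5 transactions, not 4
E: A1 gives 3 transactions, not 4
C: all counts match (4,1)

Answer: C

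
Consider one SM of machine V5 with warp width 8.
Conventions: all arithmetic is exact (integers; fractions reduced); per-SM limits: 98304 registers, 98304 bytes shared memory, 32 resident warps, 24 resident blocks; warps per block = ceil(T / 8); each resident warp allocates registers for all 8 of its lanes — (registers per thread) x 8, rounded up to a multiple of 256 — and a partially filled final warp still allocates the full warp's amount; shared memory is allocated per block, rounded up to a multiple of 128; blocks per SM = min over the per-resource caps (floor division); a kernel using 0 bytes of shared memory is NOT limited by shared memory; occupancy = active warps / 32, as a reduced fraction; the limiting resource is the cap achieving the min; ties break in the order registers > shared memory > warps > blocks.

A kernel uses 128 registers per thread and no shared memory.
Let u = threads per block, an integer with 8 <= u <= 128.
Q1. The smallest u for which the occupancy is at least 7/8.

Answer: u = 9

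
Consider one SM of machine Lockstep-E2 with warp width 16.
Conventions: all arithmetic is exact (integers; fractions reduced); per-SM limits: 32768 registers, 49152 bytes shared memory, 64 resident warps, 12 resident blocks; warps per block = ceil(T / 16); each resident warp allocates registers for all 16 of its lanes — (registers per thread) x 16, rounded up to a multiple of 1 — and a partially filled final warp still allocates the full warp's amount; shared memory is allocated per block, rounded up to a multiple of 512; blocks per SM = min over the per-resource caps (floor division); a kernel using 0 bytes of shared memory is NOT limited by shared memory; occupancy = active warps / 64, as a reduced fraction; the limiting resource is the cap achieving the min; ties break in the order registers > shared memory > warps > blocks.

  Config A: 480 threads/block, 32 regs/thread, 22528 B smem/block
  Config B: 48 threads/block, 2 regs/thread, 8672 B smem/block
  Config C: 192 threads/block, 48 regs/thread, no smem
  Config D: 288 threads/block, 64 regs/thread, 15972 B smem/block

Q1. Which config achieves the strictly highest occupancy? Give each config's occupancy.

occupancies: A 15/16, B 15/64, C 9/16, D 9/32

Answer: A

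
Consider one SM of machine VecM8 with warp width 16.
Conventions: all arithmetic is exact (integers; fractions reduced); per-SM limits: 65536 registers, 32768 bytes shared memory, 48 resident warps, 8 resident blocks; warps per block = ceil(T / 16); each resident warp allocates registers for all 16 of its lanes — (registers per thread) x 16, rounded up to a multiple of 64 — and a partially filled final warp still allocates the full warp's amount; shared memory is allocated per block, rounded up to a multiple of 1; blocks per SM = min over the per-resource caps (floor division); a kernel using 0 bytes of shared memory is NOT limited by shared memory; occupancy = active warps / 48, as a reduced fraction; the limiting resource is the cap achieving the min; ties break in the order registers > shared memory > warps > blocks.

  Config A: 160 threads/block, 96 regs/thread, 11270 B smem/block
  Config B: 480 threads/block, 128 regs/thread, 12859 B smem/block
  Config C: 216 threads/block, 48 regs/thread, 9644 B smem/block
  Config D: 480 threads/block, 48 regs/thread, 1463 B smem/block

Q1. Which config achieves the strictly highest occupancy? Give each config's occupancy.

occupancies: A 5/12, B 5/8, C 7/8, D 5/8

Answer: C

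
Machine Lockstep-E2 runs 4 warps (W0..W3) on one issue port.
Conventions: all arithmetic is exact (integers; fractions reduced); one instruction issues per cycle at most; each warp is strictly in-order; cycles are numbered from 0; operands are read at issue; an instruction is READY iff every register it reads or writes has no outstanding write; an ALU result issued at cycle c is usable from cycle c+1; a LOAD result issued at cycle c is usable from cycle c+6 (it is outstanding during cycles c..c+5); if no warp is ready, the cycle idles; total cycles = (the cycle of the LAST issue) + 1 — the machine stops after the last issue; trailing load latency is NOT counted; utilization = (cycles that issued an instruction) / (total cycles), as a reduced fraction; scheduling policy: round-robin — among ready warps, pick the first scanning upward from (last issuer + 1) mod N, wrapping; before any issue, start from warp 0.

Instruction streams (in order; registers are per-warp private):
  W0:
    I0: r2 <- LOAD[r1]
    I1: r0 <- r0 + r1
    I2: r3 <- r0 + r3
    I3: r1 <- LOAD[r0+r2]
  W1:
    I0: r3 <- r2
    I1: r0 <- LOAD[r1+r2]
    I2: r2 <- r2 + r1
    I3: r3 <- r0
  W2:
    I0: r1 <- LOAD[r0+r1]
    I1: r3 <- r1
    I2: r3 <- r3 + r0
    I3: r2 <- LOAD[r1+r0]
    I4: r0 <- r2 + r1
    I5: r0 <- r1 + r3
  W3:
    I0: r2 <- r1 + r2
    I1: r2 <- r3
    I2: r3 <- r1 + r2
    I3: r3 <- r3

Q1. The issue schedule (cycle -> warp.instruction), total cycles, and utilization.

cycle 0: W0.I0
cycle 1: W1.I0
cycle 2: W2.I0
cycle 3: W3.I0
cycle 4: W0.I1
cycle 5: W1.I1
cycle 6: W3.I1
cycle 7: W0.I2
cycle 8: W1.I2
cycle 9: W2.I1
cycle 10: W3.I2
cycle 11: W0.I3
cycle 12: W1.I3
cycle 13: W2.I2
cycle 14: W3.I3
cycle 15: W2.I3
cycle 16: idle
cycle 17: idle
cycle 18: idle
cycle 19: idle
cycle 20: idle
cycle 21: W2.I4
cycle 22: W2.I5

Answer: 23 cycles, utilization 18/23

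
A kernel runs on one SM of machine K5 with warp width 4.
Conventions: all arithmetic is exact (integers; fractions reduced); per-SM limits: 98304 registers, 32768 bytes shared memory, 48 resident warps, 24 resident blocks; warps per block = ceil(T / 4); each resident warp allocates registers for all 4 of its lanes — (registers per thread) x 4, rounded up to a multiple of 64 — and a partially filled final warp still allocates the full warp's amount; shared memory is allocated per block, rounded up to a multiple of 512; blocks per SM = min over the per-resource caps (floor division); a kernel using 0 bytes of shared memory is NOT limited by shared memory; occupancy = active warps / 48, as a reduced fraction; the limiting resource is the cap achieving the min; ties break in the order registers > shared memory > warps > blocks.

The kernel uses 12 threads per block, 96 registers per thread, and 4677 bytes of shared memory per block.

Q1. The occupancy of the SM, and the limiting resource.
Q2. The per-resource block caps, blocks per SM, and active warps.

Answer: occupancy 3/8, limited by shared memory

registers: 85 blocks
shared memory: 6 blocks
warps: 16 blocks
blocks: 24 blocks

Answer: 6 blocks, 18 active warps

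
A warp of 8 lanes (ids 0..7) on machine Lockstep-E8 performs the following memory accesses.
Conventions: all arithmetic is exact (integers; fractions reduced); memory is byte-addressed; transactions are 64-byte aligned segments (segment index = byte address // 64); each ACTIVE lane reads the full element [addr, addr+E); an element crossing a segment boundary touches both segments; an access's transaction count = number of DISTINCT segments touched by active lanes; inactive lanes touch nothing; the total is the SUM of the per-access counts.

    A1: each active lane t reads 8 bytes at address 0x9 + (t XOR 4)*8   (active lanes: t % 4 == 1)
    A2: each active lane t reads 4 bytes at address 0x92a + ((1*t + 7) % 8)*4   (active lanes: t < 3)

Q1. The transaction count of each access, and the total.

A1: 1 transaction
A2: 2 transactions

Answer: 1,2; total 3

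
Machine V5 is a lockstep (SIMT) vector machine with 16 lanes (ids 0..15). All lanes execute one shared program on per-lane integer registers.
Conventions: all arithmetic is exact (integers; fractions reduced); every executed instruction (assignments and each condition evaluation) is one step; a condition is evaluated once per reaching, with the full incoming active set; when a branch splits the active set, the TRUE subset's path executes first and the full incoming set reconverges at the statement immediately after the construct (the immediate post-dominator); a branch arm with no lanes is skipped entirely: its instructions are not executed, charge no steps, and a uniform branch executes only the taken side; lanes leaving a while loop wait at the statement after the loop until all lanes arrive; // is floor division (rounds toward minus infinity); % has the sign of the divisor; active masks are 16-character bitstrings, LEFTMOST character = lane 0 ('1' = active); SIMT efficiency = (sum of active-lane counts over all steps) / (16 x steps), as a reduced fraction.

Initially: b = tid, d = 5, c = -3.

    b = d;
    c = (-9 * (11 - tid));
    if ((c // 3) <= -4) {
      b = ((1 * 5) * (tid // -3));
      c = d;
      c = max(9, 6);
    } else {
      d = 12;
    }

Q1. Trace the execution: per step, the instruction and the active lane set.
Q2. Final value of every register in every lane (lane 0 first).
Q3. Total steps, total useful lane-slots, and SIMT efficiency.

step 0: b <- d                       1111111111111111
step 1: c <- (-9 * (11 - tid))       1111111111111111
step 2: eval ((c // 3) <= -4)        1111111111111111
step 3: b <- ((1 * 5) * (tid // -3)) 1111111111000000
step 4: c <- d                       1111111111000000
step 5: c <- max(9, 6)               1111111111000000
step 6: d <- 12                      0000000000111111

Answer: 7 steps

b: 0,-5,-5,-5,-10,-10,-10,-15,-15,-15,5,5,5,5,5,5
d: 5,5,5,5,5,5,5,5,5,5,12,12,12,12,12,12
c: 9,9,9,9,9,9,9,9,9,9,-9,0,9,18,27,36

steps = 7; useful = 84; efficiency = 84/112 = 3/4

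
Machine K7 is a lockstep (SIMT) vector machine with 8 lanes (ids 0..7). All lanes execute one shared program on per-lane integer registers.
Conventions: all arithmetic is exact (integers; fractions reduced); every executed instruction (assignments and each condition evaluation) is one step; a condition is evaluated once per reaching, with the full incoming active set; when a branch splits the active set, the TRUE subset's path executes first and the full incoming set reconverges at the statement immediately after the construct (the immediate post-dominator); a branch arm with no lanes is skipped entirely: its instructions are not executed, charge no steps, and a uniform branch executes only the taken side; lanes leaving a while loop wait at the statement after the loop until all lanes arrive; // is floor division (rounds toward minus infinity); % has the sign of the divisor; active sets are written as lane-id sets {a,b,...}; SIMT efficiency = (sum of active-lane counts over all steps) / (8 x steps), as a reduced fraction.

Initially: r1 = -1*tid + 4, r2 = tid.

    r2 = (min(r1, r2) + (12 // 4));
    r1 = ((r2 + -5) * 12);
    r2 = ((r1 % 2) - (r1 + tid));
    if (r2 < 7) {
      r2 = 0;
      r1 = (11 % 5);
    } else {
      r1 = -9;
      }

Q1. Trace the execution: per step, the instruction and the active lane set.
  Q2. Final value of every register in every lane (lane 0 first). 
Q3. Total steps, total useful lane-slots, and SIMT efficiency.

step 0: r2 <- (min(r1, r2) + (12 // 4)) {0,1,2,3,4,5,6,7}
step 1: r1 <- ((r2 + -5) * 12)       {0,1,2,3,4,5,6,7}
step 2: r2 <- ((r1 % 2) - (r1 + tid)) {0,1,2,3,4,5,6,7}
step 3: eval (r2 < 7)                {0,1,2,3,4,5,6,7}
step 4: r2 <- 0                      {2}
step 5: r1 <- (11 % 5)               {2}
step 6: r1 <- -9                     {0,1,3,4,5,6,7}

Answer: 7 steps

r1: -9,-9,1,-9,-9,-9,-9,-9
r2: 24,11,0,9,20,31,42,53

steps = 7; useful = 41; efficiency = 41/56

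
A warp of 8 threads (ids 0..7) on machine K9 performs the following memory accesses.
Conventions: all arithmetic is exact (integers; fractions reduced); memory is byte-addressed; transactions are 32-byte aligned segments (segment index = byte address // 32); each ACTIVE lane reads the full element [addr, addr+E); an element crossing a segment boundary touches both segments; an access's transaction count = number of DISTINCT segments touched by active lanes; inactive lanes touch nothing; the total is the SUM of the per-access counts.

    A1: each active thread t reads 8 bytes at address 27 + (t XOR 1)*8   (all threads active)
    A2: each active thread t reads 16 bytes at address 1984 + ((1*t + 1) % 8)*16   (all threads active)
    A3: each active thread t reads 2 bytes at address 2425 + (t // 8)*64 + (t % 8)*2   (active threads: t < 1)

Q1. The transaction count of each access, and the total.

A1: 3 transactions
A2: 4 transactions
A3: 1 transaction

Answer: 3,4,1; total 8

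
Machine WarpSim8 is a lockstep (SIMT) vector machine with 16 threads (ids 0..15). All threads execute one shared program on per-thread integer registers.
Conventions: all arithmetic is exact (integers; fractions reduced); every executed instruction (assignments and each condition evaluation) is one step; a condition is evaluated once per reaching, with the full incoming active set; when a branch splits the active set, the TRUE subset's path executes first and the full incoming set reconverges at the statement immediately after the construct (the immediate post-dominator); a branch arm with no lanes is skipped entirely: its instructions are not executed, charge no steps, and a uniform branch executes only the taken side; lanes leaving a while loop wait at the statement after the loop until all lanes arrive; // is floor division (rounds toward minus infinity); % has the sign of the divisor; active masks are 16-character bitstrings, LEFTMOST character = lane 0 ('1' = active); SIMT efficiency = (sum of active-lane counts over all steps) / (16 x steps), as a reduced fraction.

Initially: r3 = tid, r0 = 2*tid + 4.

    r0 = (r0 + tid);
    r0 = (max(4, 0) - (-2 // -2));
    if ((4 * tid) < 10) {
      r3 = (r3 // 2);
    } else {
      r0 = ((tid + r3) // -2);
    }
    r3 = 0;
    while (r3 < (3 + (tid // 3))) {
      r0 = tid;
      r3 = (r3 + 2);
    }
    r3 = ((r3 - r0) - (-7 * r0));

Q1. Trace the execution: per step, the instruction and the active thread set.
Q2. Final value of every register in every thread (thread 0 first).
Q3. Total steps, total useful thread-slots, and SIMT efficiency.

step 0: r0 <- (r0 + tid)             1111111111111111
step 1: r0 <- (max(4, 0) - (-2 // -2)) 1111111111111111
step 2: eval ((4 * tid) < 10)        1111111111111111
step 3: r3 <- (r3 // 2)              1110000000000000
step 4: r0 <- ((tid + r3) // -2)     0001111111111111
step 5: r3 <- 0                      1111111111111111
step 6: eval (r3 < (3 + (tid // 3))) 1111111111111111
step 7: r0 <- tid                    1111111111111111
step 8: r3 <- (r3 + 2)               1111111111111111
step 9: eval (r3 < (3 + (tid // 3))) 1111111111111111
step 10: r0 <- tid                    1111111111111111
step 11: r3 <- (r3 + 2)               1111111111111111
step 12: eval (r3 < (3 + (tid // 3))) 1111111111111111
step 13: r0 <- tid                    0000001111111111
step 14: r3 <- (r3 + 2)               0000001111111111
step 15: eval (r3 < (3 + (tid // 3))) 0000001111111111
step 16: r0 <- tid                    0000000000001111
step 17: r3 <- (r3 + 2)               0000000000001111
step 18: eval (r3 < (3 + (tid // 3))) 0000000000001111
step 19: r3 <- ((r3 - r0) - (-7 * r0)) 1111111111111111

Answer: 20 steps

r3: 4,10,16,22,28,34,42,48,54,60,66,72,80,86,92,98
r0: 0,1,2,3,4,5,6,7,8,9,10,11,12,13,14,15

steps = 20; useful = 250; efficiency = 250/320 = 25/32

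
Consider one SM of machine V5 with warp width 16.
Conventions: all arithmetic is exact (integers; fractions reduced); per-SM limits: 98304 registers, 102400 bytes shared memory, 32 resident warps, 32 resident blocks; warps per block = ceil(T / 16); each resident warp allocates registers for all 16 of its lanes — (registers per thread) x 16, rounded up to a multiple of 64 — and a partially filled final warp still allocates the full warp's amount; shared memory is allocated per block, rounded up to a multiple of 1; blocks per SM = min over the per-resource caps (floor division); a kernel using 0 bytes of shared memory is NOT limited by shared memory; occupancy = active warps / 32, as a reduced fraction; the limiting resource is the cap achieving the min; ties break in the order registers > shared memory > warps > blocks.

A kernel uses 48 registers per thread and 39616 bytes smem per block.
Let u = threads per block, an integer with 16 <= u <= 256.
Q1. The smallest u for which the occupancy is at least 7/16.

Answer: u = 97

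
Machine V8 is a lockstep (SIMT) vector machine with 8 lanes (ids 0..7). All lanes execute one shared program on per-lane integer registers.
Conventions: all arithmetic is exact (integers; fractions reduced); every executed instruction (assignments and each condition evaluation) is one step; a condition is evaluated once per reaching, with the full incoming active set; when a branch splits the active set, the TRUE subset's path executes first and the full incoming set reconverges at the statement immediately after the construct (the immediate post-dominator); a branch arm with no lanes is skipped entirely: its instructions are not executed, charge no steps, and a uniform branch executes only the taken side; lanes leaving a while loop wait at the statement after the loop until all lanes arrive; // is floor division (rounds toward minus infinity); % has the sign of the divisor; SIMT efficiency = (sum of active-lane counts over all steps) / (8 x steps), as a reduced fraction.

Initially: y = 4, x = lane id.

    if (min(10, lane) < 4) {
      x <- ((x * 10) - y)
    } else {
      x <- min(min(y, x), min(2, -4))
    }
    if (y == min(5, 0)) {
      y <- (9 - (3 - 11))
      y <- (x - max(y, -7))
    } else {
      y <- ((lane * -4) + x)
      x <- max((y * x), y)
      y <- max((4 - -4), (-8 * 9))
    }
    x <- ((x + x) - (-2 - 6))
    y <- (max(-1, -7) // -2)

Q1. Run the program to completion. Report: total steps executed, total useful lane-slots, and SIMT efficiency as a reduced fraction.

Answer: 9 steps, 64 useful, 8/9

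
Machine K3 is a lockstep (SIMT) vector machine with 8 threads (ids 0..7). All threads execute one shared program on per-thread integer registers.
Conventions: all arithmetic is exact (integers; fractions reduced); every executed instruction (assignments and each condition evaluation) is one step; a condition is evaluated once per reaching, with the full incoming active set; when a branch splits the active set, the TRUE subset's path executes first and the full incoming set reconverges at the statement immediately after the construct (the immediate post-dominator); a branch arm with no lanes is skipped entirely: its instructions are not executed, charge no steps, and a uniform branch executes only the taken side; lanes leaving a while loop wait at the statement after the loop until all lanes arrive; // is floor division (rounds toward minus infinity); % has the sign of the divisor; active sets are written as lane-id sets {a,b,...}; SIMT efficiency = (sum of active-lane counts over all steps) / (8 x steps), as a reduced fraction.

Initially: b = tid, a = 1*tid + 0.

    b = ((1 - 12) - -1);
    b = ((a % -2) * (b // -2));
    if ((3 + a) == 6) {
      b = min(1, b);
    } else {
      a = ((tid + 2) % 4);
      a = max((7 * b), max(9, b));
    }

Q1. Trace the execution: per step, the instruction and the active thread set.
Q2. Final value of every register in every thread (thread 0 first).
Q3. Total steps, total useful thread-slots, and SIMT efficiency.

step 0: b <- ((1 - 12) - -1)         {0,1,2,3,4,5,6,7}
step 1: b <- ((a % -2) * (b // -2))  {0,1,2,3,4,5,6,7}
step 2: eval ((3 + a) == 6)          {0,1,2,3,4,5,6,7}
step 3: b <- min(1, b)               {3}
step 4: a <- ((tid + 2) % 4)         {0,1,2,4,5,6,7}
step 5: a <- max((7 * b), max(9, b)) {0,1,2,4,5,6,7}

Answer: 6 steps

b: 0,-5,0,-5,0,-5,0,-5
a: 9,9,9,3,9,9,9,9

steps = 6; useful = 39; efficiency = 39/48 = 13/16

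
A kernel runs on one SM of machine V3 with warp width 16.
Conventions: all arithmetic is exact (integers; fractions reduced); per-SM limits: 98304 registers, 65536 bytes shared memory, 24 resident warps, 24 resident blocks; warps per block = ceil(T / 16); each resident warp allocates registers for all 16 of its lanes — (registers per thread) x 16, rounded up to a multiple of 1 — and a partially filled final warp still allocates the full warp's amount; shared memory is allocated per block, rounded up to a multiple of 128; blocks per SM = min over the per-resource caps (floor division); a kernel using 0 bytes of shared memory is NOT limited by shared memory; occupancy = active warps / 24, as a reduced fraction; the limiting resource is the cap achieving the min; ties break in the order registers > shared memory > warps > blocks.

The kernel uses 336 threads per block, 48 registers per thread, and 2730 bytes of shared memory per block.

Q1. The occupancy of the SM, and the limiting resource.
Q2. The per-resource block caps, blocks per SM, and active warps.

Answer: occupancy 7/8, limited by warps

registers: 6 blocks
shared memory: 23 blocks
warps: 1 block
blocks: 24 blocks

Answer: 1 block, 21 active warps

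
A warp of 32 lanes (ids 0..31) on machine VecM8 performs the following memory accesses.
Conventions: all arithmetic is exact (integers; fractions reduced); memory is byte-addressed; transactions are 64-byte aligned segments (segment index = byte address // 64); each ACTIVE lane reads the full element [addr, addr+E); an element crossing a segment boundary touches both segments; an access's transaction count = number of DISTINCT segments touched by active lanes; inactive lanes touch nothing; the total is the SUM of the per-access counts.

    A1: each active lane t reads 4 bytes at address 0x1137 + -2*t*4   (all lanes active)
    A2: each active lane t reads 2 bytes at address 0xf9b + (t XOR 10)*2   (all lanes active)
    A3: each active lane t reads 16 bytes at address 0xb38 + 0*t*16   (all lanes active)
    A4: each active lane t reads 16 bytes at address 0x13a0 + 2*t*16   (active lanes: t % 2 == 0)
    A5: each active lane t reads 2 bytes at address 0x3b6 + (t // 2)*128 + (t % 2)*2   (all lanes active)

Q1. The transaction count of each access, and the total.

A1: 5 transactions
A2: 2 transactions
A3: 2 transactions
A4: 16 transactions
A5: 16 transactions

Answer: 5,2,2,16,16; total 41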